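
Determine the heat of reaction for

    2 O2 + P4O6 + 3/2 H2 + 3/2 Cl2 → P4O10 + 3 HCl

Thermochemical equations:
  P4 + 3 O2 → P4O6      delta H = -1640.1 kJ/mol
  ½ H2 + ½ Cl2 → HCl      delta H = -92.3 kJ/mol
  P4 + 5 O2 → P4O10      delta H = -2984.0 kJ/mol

equation 1 reversed (reverse to put P4O6 on the reactant side): +1640.1 kJ/mol
equation 2 × 3 (scale by 3 for the 3 HCl): (3)·(-92.3) = -276.9 kJ/mol
equation 3 as written (P4O10 already on the product side): -2984.0 kJ/mol
Since enthalpy is a state function, delta H = (+1640.1) + (-276.9) + (-2984.0) = -1620.8 kJ/mol

delta H = -1620.8 kJ/mol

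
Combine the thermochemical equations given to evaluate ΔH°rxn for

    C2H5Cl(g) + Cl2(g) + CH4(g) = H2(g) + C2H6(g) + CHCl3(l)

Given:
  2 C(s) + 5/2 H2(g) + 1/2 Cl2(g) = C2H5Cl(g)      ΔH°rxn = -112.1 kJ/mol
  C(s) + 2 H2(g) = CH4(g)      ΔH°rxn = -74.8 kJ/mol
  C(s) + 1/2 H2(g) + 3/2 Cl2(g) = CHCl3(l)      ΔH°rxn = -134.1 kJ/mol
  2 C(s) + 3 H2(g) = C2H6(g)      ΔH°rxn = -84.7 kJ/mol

equation 1 reversed: +112.1 kJ/mol
equation 2 reversed: +74.8 kJ/mol
equation 3 as written: -134.1 kJ/mol
equation 4 as written: -84.7 kJ/mol
Summing the manipulated equations, ΔH°rxn = (+112.1) + (+74.8) + (-134.1) + (-84.7) = -31.9 kJ/mol

ΔH°rxn = -31.9 kJ/mol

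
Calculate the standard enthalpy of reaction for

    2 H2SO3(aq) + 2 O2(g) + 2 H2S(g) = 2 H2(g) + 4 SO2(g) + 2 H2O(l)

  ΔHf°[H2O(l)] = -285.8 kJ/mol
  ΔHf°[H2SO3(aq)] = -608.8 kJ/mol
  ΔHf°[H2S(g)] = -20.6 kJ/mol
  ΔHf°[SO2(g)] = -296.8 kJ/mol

ΔH°rxn = Σ nΔHf°(products) − Σ nΔHf°(reactants).
Products: 2·(+0.0) + 4·(-296.8) + 2·(-285.8) = -1758.8
Reactants: 2·(-608.8) + 2·(+0.0) + 2·(-20.6) = -1258.8
ΔH° = (-1758.8) − (-1258.8) = -500.0 kJ/mol

ΔH° = -500.0 kJ/mol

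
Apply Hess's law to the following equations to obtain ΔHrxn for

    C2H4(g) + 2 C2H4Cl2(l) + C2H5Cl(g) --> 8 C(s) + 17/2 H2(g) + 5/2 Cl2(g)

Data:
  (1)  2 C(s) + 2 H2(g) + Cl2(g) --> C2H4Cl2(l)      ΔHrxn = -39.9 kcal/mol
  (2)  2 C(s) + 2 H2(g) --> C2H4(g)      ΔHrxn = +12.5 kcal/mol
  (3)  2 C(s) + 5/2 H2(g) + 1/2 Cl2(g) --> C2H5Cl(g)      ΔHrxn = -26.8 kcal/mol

(1) reversed and × 2 (C2H4Cl2(l) must end up as a reactant; ×2 to match 2 C2H4Cl2(l) in the target): (-2)·(-39.9) = +79.8 kcal/mol
(2) reversed (C2H4(g) must end up as a reactant): -12.5 kcal/mol
(3) reversed (C2H5Cl(g) must end up as a reactant): +26.8 kcal/mol
ΔHrxn = (-2)·(-39.9) + (-1)·(+12.5) + (-1)·(-26.8) = 94.1 kcal/mol

ΔHrxn = 94.1 kcal/mol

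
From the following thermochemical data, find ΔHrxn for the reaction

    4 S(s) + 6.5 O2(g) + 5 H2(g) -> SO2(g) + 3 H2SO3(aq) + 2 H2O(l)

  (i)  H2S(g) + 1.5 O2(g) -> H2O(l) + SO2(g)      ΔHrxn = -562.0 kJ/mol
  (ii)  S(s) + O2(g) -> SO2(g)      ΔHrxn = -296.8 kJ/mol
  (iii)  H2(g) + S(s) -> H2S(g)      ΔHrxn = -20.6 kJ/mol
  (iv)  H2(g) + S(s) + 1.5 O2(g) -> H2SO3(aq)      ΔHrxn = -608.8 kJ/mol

(i) × 2: (2)·(-562.0) = -1124.0 kJ/mol
(ii) reversed: +296.8 kJ/mol
(iii) × 2: (2)·(-20.6) = -41.2 kJ/mol
(iv) × 3: (3)·(-608.8) = -1826.4 kJ/mol
ΔHrxn = (-1124.0) + (+296.8) + (-41.2) + (-1826.4) = -2694.8 kJ/mol

ΔHrxn = -2694.8 kJ/mol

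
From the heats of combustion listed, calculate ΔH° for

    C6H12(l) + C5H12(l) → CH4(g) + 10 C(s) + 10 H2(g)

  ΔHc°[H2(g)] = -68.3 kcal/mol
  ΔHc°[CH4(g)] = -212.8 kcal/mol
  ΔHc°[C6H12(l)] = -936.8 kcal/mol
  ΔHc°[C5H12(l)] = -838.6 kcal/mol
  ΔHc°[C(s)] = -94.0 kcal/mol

ΔH° = 60.4 kcal/mol

With combustion enthalpies, reactants minus products:
= [1·(-936.8) + 1·(-838.6)] − [1·(-212.8) + 10·(-94.0) + 10·(-68.3)]
= 60.4 kcal/mol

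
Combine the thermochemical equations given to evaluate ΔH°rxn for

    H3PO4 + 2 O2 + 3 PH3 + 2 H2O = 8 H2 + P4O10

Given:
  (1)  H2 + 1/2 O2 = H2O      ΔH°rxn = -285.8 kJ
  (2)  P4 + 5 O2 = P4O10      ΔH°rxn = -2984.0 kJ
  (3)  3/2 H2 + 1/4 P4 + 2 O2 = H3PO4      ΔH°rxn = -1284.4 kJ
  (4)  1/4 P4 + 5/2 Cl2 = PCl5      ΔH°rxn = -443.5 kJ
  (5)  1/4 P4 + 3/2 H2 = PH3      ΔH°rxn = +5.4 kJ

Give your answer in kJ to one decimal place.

ΔH°rxn = -1144.2 kJ

(1) reversed and × 2: (-2)·(-285.8) = +571.6 kJ
(2) as written: -2984.0 kJ
(3) reversed: +1284.4 kJ
(4): not needed.
(5) reversed and × 3: (-3)·(+5.4) = -16.2 kJ
ΔH°rxn = (-2)·(-285.8) + (1)·(-2984.0) + (-1)·(-1284.4) + (-3)·(+5.4) = -1144.2 kJ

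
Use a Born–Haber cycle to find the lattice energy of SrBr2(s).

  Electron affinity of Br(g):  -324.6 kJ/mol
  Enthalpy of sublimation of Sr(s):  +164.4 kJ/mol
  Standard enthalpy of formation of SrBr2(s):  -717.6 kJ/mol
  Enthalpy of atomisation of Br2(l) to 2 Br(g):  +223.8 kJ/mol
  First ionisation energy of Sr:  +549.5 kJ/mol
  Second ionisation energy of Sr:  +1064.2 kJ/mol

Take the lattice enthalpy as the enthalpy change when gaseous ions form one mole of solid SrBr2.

U = -2070.3 kJ/mol

ΔHf° = 1·ΔHsub + 1·(ΣIE) + 1·D(Br2) + 2·EA + U
-717.6 = 1·(+164.4) + 1·(+1613.7) + 1·(+223.8) + 2·(-324.6) + U
U = -717.6 − (+1352.7) = -2070.3 kJ/mol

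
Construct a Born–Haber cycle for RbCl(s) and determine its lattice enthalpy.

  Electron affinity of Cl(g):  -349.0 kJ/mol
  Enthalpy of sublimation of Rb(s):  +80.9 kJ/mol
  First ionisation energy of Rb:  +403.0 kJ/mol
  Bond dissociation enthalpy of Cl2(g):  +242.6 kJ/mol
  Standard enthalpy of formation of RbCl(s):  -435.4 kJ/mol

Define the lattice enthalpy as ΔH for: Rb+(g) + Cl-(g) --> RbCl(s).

U = -691.6 kJ/mol

ΔHf° = 1·ΔHsub + 1·(ΣIE) + 1/2·D(Cl2) + 1·EA + U
-435.4 = 1·(+80.9) + 1·(+403.0) + 1/2·(+242.6) + 1·(-349.0) + U
U = -435.4 − (+256.2) = -691.6 kJ/mol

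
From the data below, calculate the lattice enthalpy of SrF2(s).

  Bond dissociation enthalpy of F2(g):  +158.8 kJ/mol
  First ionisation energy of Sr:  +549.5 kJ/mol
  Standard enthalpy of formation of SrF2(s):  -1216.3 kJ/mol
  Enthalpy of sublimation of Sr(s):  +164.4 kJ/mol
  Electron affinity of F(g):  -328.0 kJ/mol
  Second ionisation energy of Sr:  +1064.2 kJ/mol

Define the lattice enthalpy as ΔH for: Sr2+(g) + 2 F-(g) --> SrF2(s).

ΔHf° = 1·ΔHsub + 1·(ΣIE) + 1·D(F2) + 2·EA + U
-1216.3 = 1·(+164.4) + 1·(+1613.7) + 1·(+158.8) + 2·(-328.0) + U
U = -1216.3 − (+1280.9) = -2497.2 kJ/mol

U = -2497.2 kJ/mol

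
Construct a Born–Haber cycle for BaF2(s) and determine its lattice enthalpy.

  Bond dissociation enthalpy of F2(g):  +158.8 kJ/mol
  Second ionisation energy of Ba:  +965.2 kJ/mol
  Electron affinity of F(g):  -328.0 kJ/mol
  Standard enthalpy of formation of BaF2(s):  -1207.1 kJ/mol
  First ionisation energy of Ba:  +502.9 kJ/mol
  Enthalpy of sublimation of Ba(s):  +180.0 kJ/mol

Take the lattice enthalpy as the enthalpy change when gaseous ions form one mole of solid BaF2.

ΔHf° = 1·ΔHsub + 1·(ΣIE) + 1·D(F2) + 2·EA + U
-1207.1 = 1·(+180.0) + 1·(+1468.1) + 1·(+158.8) + 2·(-328.0) + U
U = -1207.1 − (+1150.9) = -2358.0 kJ/mol

U = -2358.0 kJ/mol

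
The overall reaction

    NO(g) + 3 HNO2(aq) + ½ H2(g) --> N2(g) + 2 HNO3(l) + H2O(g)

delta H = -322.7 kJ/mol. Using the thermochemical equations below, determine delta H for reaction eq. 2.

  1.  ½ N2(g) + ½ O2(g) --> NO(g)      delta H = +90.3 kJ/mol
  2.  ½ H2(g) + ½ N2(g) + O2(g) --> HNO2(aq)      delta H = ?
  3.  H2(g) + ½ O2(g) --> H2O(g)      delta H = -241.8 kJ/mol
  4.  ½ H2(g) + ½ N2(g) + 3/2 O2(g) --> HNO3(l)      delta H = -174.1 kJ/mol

eq. 1 reversed (NO(g) must end up as a reactant): -90.3 kJ/mol
eq. 2 reversed and × 3 (reverse to put HNO2(aq) on the reactant side; ×3 to match 3 HNO2(aq) in the target): contributes −3·x
eq. 3 as written (H2O(g) already on the product side): -241.8 kJ/mol
eq. 4 × 2 (×2 to match 2 HNO3(l) in the target): (2)·(-174.1) = -348.2 kJ/mol
-322.7 = (-90.3) + (-241.8) + (-348.2) − 3·x
x = (-322.7 − (-680.3)) / (-3) = -119.2 kJ/mol

delta H = -119.2 kJ/mol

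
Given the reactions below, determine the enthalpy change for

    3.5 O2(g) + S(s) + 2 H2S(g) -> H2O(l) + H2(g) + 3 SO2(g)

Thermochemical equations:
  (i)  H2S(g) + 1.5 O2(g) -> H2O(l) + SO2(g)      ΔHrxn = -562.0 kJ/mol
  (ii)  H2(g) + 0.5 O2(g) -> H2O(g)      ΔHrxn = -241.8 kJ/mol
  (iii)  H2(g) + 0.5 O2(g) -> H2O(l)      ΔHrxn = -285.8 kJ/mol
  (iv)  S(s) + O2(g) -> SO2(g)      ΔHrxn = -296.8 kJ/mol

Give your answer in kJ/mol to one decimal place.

(i) × 2 (scale by 2 for the 2 H2S(g)): (2)·(-562.0) = -1124.0 kJ/mol
(ii): not needed (H2O(g) appears nowhere else).
(iii) reversed: +285.8 kJ/mol
(iv) as written (S(s) already on the reactant side): -296.8 kJ/mol
Summing the manipulated equations, ΔHrxn = (-1124.0) + (+285.8) + (-296.8) = -1135.0 kJ/mol

ΔHrxn = -1135.0 kJ/mol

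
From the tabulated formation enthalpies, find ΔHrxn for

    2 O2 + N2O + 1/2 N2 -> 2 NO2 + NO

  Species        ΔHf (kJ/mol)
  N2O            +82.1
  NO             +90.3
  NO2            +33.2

Products: 2·(+33.2) + 1·(+90.3) = +156.7
Reactants: 2·(+0.0) + 1·(+82.1) + 1/2·(+0.0) = +82.1
ΔHrxn = (+156.7) − (+82.1) = 74.6 kJ/mol

ΔHrxn = 74.6 kJ/mol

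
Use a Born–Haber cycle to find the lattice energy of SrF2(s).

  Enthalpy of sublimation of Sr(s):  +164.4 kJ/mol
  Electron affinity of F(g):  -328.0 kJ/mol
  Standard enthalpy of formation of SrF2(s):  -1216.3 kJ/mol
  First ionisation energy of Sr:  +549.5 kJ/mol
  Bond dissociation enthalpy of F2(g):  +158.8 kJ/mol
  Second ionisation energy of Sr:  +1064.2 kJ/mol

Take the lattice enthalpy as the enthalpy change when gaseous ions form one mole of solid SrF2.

ΔHf° = 1·ΔHsub + 1·(ΣIE) + 1·D(F2) + 2·EA + U
-1216.3 = 1·(+164.4) + 1·(+1613.7) + 1·(+158.8) + 2·(-328.0) + U
U = -1216.3 − (+1280.9) = -2497.2 kJ/mol

U = -2497.2 kJ/mol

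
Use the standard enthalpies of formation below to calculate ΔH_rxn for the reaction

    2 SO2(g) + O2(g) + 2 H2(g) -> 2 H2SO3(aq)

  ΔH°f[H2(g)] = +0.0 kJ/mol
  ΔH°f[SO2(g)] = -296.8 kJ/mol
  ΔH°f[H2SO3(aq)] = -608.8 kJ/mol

Products: 2·(-608.8) = -1217.6
Reactants: 2·(-296.8) + 1·(+0.0) + 2·(+0.0) = -593.6
ΔH_rxn = (-1217.6) − (-593.6) = -624.0 kJ/mol

ΔH_rxn = -624.0 kJ/mol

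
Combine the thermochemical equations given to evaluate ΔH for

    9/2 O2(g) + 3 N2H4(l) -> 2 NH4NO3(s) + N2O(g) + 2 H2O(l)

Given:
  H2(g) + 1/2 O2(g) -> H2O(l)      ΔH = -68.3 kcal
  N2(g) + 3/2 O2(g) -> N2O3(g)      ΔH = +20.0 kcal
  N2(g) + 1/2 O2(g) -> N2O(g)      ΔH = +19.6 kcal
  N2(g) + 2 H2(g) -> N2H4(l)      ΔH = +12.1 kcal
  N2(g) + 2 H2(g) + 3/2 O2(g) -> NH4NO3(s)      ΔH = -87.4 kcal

ΔH = -328.1 kcal

equation 1 × 2 (×2 to match 2 H2O(l) in the target): (2)·(-68.3) = -136.6 kcal
equation 2: not needed (N2O3(g) appears nowhere else).
equation 3 as written (N2O(g) already on the product side): +19.6 kcal
equation 4 reversed and × 3 (N2H4(l) must end up as a reactant; ×3 to match 3 N2H4(l) in the target): (-3)·(+12.1) = -36.3 kcal
equation 5 × 2 (scale by 2 for the 2 NH4NO3(s)): (2)·(-87.4) = -174.8 kcal
Combining the equations, ΔH = (2)·(-68.3) + (1)·(+19.6) + (-3)·(+12.1) + (2)·(-87.4) = -328.1 kcal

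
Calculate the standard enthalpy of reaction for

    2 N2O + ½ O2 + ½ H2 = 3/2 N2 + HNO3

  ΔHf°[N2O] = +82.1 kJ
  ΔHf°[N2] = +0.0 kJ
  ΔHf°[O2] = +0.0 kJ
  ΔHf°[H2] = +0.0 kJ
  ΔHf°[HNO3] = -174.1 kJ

ΔHrxn = -338.3 kJ

Products: 3/2·(+0.0) + 1·(-174.1) = -174.1
Reactants: 2·(+82.1) + 1/2·(+0.0) + 1/2·(+0.0) = +164.2
ΔHrxn = (-174.1) − (+164.2) = -338.3 kJ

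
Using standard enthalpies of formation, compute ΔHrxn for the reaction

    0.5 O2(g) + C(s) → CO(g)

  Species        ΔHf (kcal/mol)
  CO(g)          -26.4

ΔH°rxn = Σ nΔHf°(products) − Σ nΔHf°(reactants).
Products: 1·(-26.4) = -26.4
Reactants: 1/2·(+0.0) + 1·(+0.0) = +0.0
ΔHrxn = (-26.4) − (+0.0) = -26.4 kcal/mol

ΔHrxn = -26.4 kcal/mol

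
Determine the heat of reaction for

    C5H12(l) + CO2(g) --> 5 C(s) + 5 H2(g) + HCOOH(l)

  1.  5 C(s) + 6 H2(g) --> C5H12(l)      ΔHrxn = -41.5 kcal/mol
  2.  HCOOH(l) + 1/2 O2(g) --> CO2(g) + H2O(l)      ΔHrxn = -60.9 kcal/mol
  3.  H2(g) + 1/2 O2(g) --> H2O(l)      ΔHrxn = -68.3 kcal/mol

ΔHrxn = 34.1 kcal/mol

eq. 1 reversed (reverse to put C5H12(l) on the reactant side): +41.5 kcal/mol
eq. 2 reversed (HCOOH(l) must end up as a product): +60.9 kcal/mol
eq. 3 as written: -68.3 kcal/mol
ΔHrxn = (+41.5) + (+60.9) + (-68.3) = 34.1 kcal/mol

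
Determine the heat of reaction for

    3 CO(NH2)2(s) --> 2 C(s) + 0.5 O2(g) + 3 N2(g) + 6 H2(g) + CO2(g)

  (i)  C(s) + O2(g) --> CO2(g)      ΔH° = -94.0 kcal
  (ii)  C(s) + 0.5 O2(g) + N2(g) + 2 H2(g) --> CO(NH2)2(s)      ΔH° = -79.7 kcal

ΔH° = 145.1 kcal

(i) as written (CO2(g) already on the product side): -94.0 kcal
(ii) reversed and × 3 (reverse to put CO(NH2)2(s) on the reactant side; scale by 3 for the 3 CO(NH2)2(s)): (-3)·(-79.7) = +239.1 kcal
ΔH° = (1)·(-94.0) + (-3)·(-79.7) = 145.1 kcal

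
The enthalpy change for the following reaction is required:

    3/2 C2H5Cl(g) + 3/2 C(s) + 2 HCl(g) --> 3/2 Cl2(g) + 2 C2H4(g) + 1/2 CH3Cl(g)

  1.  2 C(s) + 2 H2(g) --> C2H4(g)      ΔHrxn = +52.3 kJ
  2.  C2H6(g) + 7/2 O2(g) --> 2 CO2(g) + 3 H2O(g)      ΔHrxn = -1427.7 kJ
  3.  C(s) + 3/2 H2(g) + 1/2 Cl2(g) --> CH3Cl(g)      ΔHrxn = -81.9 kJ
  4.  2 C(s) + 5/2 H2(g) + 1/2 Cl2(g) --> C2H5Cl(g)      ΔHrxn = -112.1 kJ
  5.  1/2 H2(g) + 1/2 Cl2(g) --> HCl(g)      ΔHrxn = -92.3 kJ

eq. 1 × 2 (scale by 2 for the 2 C2H4(g)): (2)·(+52.3) = +104.6 kJ
eq. 2: not needed (O2(g) appears nowhere else).
eq. 3 × 1/2 (scale by 1/2 for the 1/2 CH3Cl(g)): (1/2)·(-81.9) = -40.95 kJ
eq. 4 reversed and × 3/2 (reverse to put C2H5Cl(g) on the reactant side; ×3/2 to match 3/2 C2H5Cl(g) in the target): (-3/2)·(-112.1) = +168.15 kJ
eq. 5 reversed and × 2 (reverse to put HCl(g) on the reactant side; ×2 to match 2 HCl(g) in the target): (-2)·(-92.3) = +184.6 kJ
By Hess's law, ΔHrxn = (2)·(+52.3) + (1/2)·(-81.9) + (-3/2)·(-112.1) + (-2)·(-92.3) = 416.4 kJ

ΔHrxn = 416.4 kJ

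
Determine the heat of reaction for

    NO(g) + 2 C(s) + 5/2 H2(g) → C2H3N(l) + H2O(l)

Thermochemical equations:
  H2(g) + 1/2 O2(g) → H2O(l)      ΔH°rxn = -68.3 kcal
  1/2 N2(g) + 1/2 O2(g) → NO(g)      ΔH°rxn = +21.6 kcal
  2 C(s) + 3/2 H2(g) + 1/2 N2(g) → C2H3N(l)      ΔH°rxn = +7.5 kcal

ΔH°rxn = -82.4 kcal

equation 1 as written (H2O(l) already on the product side): -68.3 kcal
equation 2 reversed (NO(g) must end up as a reactant): -21.6 kcal
equation 3 as written (C2H3N(l) already on the product side): +7.5 kcal
ΔH°rxn = (1)·(-68.3) + (-1)·(+21.6) + (1)·(+7.5) = -82.4 kcal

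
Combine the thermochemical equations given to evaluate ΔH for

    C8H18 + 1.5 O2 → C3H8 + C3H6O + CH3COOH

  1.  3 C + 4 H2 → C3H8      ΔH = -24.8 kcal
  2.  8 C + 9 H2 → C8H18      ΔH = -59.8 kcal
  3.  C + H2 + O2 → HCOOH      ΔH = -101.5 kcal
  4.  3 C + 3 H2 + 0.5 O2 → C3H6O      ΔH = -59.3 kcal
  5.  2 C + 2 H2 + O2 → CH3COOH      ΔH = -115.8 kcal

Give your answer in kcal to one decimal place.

ΔH = -140.1 kcal

eq. 1 as written: -24.8 kcal
eq. 2 reversed: +59.8 kcal
eq. 3: not needed.
eq. 4 as written: -59.3 kcal
eq. 5 as written: -115.8 kcal
By Hess's law, ΔH = (-24.8) + (+59.8) + (-59.3) + (-115.8) = -140.1 kcal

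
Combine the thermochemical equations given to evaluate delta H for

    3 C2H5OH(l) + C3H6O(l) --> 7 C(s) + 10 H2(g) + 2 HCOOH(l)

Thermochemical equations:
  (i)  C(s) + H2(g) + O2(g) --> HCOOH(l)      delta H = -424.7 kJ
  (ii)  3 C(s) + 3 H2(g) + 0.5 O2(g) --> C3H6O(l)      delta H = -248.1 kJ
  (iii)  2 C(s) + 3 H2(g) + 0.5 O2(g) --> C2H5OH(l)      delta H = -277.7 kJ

(i) × 2: (2)·(-424.7) = -849.4 kJ
(ii) reversed: +248.1 kJ
(iii) reversed and × 3: (-3)·(-277.7) = +833.1 kJ
delta H = (-849.4) + (+248.1) + (+833.1) = 231.8 kJ

delta H = 231.8 kJ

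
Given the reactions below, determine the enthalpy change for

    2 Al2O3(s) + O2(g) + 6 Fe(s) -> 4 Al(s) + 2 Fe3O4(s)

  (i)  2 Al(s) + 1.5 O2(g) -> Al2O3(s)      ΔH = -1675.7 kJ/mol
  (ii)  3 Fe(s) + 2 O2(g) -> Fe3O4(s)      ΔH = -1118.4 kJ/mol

ΔH = 1114.6 kJ/mol

(i) reversed and × 2: (-2)·(-1675.7) = +3351.4 kJ/mol
(ii) × 2: (2)·(-1118.4) = -2236.8 kJ/mol
ΔH = (+3351.4) + (-2236.8) = 1114.6 kJ/mol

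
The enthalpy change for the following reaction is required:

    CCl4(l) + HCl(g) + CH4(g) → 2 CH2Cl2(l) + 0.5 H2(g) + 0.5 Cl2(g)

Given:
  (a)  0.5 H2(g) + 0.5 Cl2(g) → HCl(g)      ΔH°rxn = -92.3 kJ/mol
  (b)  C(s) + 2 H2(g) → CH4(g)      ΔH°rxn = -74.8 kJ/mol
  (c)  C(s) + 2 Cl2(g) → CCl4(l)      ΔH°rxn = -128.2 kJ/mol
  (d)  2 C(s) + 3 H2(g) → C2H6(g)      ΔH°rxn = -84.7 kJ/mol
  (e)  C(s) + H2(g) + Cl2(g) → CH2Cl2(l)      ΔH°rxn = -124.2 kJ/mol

ΔH°rxn = 46.9 kJ/mol

(a) reversed (reverse to put HCl(g) on the reactant side): +92.3 kJ/mol
(b) reversed (reverse to put CH4(g) on the reactant side): +74.8 kJ/mol
(c) reversed (reverse to put CCl4(l) on the reactant side): +128.2 kJ/mol
(d): not needed (C2H6(g) appears nowhere else).
(e) × 2 (×2 to match 2 CH2Cl2(l) in the target): (2)·(-124.2) = -248.4 kJ/mol
Combining the equations, ΔH°rxn = (+92.3) + (+74.8) + (+128.2) + (-248.4) = 46.9 kJ/mol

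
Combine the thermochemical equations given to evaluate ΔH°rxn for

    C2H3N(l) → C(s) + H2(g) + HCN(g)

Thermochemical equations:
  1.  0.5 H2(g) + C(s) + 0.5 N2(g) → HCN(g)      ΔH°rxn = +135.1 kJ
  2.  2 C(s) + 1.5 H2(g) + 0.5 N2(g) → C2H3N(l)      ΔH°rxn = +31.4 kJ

ΔH°rxn = 103.7 kJ

eq. 1 as written (HCN(g) already on the product side): +135.1 kJ
eq. 2 reversed (reverse to put C2H3N(l) on the reactant side): -31.4 kJ
Summing the manipulated equations, ΔH°rxn = (1)·(+135.1) + (-1)·(+31.4) = 103.7 kJ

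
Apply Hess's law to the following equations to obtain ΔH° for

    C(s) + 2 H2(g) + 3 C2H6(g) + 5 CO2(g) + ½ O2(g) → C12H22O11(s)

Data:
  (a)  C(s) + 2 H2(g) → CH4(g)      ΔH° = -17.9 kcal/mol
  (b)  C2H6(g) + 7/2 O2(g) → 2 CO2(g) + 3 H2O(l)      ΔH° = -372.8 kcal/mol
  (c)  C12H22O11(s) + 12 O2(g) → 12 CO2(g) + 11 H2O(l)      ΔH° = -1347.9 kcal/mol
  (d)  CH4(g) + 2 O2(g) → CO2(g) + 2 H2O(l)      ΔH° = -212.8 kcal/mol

(a) as written: -17.9 kcal/mol
(b) × 3: (3)·(-372.8) = -1118.4 kcal/mol
(c) reversed: +1347.9 kcal/mol
(d) as written: -212.8 kcal/mol
ΔH° = (1)·(-17.9) + (3)·(-372.8) + (-1)·(-1347.9) + (1)·(-212.8) = -1.2 kcal/mol

ΔH° = -1.2 kcal/mol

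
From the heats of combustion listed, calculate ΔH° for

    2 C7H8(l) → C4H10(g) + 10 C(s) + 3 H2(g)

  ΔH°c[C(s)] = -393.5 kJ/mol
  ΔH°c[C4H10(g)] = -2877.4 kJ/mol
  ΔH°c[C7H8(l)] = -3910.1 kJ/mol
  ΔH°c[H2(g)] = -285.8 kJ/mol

ΔH° = -150.4 kJ/mol

With combustion enthalpies, reactants minus products:
= [2·(-3910.1)] − [1·(-2877.4) + 10·(-393.5) + 3·(-285.8)]
= -150.4 kJ/mol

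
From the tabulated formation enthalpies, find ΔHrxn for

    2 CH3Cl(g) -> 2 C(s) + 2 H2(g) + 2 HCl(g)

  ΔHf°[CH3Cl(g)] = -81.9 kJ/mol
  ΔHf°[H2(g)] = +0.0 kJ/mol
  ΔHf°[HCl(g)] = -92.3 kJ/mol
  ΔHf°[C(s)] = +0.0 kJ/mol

ΔHrxn = -20.8 kJ/mol

ΔH°rxn = Σ nΔHf°(products) − Σ nΔHf°(reactants).
Products: 2·(+0.0) + 2·(+0.0) + 2·(-92.3) = -184.6
Reactants: 2·(-81.9) = -163.8
ΔHrxn = (-184.6) − (-163.8) = -20.8 kJ/mol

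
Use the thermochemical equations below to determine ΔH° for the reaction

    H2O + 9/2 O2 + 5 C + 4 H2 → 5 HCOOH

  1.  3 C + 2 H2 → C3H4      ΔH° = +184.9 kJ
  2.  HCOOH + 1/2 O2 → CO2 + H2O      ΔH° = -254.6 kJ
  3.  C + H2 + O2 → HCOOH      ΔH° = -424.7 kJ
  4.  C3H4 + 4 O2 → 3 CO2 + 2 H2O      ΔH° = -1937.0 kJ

ΔH° = -1837.7 kJ

eq. 1 as written: +184.9 kJ
eq. 2 reversed and × 3: (-3)·(-254.6) = +763.8 kJ
eq. 3 × 2: (2)·(-424.7) = -849.4 kJ
eq. 4 as written: -1937.0 kJ
By Hess's law, ΔH° = (+184.9) + (+763.8) + (-849.4) + (-1937.0) = -1837.7 kJ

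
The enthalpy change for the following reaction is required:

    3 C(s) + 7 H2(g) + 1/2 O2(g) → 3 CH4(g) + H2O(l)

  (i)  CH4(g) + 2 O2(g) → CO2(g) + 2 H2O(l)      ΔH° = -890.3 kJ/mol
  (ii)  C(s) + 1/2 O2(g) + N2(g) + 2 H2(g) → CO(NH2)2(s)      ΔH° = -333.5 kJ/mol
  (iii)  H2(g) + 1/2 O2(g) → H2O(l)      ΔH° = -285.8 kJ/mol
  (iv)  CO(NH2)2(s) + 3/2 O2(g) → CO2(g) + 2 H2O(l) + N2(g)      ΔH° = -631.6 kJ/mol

(i) reversed and × 3 (CH4(g) must end up as a product; ×3 to match 3 CH4(g) in the target): (-3)·(-890.3) = +2670.9 kJ/mol
(ii) × 3 (scale by 3 for the 3 C(s)): (3)·(-333.5) = -1000.5 kJ/mol
(iii) as written: -285.8 kJ/mol
(iv) × 3: (3)·(-631.6) = -1894.8 kJ/mol
Summing the manipulated equations, ΔH° = (-3)·(-890.3) + (3)·(-333.5) + (1)·(-285.8) + (3)·(-631.6) = -510.2 kJ/mol

ΔH° = -510.2 kJ/mol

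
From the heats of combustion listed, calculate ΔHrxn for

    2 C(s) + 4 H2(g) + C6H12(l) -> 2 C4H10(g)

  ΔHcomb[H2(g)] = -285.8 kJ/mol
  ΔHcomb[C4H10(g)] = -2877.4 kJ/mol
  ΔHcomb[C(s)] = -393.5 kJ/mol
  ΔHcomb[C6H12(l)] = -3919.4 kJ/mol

ΔHrxn = -94.8 kJ/mol

With combustion enthalpies, reactants minus products:
= [2·(-393.5) + 4·(-285.8) + 1·(-3919.4)] − [2·(-2877.4)]
= -94.8 kJ/mol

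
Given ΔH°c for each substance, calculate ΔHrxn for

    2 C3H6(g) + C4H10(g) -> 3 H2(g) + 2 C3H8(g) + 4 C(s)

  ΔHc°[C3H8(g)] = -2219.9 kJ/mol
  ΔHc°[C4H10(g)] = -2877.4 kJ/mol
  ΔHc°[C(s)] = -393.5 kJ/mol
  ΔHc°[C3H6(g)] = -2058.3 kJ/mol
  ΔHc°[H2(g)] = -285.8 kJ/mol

ΔHrxn = -122.8 kJ/mol

Using ΔH = Σ nΔHc°(reactants) − Σ nΔHc°(products):
= [2·(-2058.3) + 1·(-2877.4)] − [3·(-285.8) + 2·(-2219.9) + 4·(-393.5)]
= -122.8 kJ/mol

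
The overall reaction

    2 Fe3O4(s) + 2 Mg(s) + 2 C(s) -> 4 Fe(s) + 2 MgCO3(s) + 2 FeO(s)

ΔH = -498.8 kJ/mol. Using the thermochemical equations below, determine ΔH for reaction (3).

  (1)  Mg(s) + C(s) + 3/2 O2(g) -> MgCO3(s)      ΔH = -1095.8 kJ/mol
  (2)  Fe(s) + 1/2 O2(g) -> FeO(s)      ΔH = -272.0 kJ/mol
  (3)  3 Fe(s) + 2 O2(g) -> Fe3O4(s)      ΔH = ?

(1) × 2 (scale by 2 for the 2 MgCO3(s)): (2)·(-1095.8) = -2191.6 kJ/mol
(2) × 2 (scale by 2 for the 2 FeO(s)): (2)·(-272.0) = -544.0 kJ/mol
(3) reversed and × 2 (Fe3O4(s) must end up as a reactant; ×2 to match 2 Fe3O4(s) in the target): contributes −2·x
-498.8 = (-2191.6) + (-544.0) − 2·x
x = (-498.8 − (-2735.6)) / (-2) = -1118.4 kJ/mol

ΔH = -1118.4 kJ/mol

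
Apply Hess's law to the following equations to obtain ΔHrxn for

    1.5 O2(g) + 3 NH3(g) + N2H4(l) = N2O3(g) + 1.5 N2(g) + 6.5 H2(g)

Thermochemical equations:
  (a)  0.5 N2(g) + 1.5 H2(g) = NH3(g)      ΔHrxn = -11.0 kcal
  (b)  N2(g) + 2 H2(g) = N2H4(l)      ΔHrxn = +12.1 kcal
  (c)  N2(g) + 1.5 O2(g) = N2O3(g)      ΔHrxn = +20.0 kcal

(a) reversed and × 3: (-3)·(-11.0) = +33.0 kcal
(b) reversed: -12.1 kcal
(c) as written: +20.0 kcal
Combining the equations, ΔHrxn = (-3)·(-11.0) + (-1)·(+12.1) + (1)·(+20.0) = 40.9 kcal

ΔHrxn = 40.9 kcal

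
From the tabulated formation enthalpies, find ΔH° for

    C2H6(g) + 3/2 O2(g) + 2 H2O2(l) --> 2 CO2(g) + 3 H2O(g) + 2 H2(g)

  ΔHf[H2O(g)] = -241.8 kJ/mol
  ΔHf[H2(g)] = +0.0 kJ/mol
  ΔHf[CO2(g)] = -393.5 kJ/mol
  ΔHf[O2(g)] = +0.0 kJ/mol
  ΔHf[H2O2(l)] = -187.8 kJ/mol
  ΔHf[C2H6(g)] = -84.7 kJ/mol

Products: 2·(-393.5) + 3·(-241.8) + 2·(+0.0) = -1512.4
Reactants: 1·(-84.7) + 3/2·(+0.0) + 2·(-187.8) = -460.3
ΔH° = (-1512.4) − (-460.3) = -1052.1 kJ/mol

ΔH° = -1052.1 kJ/mol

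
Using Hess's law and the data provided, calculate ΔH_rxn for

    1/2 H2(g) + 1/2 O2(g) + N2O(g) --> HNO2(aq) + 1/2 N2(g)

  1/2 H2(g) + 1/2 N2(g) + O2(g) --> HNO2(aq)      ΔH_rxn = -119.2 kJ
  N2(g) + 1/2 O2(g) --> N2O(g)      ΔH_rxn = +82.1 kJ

ΔH_rxn = -201.3 kJ

equation 1 as written: -119.2 kJ
equation 2 reversed: -82.1 kJ
ΔH_rxn = (-119.2) + (-82.1) = -201.3 kJ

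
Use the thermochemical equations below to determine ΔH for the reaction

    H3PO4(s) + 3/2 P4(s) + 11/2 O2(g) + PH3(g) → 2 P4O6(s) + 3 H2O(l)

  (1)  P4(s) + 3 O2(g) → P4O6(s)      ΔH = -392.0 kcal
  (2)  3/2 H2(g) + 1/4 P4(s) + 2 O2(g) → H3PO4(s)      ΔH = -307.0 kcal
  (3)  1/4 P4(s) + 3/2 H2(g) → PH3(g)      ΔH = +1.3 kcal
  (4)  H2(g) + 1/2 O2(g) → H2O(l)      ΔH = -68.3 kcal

(1) × 2 (scale by 2 for the 2 P4O6(s)): (2)·(-392.0) = -784.0 kcal
(2) reversed (reverse to put H3PO4(s) on the reactant side): +307.0 kcal
(3) reversed (PH3(g) must end up as a reactant): -1.3 kcal
(4) × 3 (scale by 3 for the 3 H2O(l)): (3)·(-68.3) = -204.9 kcal
Since enthalpy is a state function, ΔH = (-784.0) + (+307.0) + (-1.3) + (-204.9) = -683.2 kcal

ΔH = -683.2 kcal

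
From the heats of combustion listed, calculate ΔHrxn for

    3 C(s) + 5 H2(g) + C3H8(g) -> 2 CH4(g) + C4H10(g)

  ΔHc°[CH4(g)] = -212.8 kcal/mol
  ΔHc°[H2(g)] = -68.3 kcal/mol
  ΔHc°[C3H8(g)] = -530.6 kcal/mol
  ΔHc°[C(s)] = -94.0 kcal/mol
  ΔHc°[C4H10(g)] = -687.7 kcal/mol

ΔHrxn = -40.8 kcal/mol

Using ΔH = Σ nΔHc°(reactants) − Σ nΔHc°(products):
= [3·(-94.0) + 5·(-68.3) + 1·(-530.6)] − [2·(-212.8) + 1·(-687.7)]
= -40.8 kcal/mol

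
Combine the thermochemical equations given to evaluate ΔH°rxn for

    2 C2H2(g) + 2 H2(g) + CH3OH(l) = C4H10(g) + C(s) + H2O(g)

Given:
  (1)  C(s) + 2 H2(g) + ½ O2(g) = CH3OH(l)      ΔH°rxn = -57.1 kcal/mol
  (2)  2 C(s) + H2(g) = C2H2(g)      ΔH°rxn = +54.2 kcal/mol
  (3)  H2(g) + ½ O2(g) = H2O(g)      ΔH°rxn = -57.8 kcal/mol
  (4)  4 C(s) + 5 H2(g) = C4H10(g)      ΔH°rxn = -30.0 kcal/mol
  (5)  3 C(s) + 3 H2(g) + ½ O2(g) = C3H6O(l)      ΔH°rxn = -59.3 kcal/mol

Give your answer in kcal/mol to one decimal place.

(1) reversed: +57.1 kcal/mol
(2) reversed and × 2: (-2)·(+54.2) = -108.4 kcal/mol
(3) as written: -57.8 kcal/mol
(4) as written: -30.0 kcal/mol
(5): not needed.
Since enthalpy is a state function, ΔH°rxn = (+57.1) + (-108.4) + (-57.8) + (-30.0) = -139.1 kcal/mol

ΔH°rxn = -139.1 kcal/mol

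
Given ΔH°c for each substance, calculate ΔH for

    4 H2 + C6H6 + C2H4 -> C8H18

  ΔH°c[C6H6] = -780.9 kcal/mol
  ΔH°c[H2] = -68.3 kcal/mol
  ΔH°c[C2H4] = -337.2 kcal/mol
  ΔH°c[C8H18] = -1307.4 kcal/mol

With combustion enthalpies, reactants minus products:
= [4·(-68.3) + 1·(-780.9) + 1·(-337.2)] − [1·(-1307.4)]
= -83.9 kcal/mol

ΔH = -83.9 kcal/mol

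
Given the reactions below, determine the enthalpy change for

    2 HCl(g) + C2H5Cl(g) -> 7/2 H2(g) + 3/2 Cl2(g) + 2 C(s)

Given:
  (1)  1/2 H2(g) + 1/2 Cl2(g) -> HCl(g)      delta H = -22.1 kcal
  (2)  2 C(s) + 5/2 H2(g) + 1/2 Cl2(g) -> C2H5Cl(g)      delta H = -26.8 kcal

delta H = 71.0 kcal

(1) reversed and × 2: (-2)·(-22.1) = +44.2 kcal
(2) reversed: +26.8 kcal
delta H = (-2)·(-22.1) + (-1)·(-26.8) = 71.0 kcal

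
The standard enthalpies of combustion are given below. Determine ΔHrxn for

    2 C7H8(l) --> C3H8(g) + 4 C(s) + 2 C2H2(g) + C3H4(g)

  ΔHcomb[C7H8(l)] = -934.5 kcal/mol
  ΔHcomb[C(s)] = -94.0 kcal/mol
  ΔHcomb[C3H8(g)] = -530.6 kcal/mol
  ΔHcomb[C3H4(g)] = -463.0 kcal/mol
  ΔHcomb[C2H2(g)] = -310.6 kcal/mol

With combustion enthalpies, reactants minus products:
= [2·(-934.5)] − [1·(-530.6) + 4·(-94.0) + 2·(-310.6) + 1·(-463.0)]
= 121.8 kcal/mol

ΔHrxn = 121.8 kcal/mol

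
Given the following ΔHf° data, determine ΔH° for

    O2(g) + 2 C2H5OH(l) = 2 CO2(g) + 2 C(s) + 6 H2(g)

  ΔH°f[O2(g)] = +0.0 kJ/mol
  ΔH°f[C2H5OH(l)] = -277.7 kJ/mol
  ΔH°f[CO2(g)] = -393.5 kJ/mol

ΔH° = -231.6 kJ/mol

ΔH°rxn = Σ nΔHf°(products) − Σ nΔHf°(reactants).
Products: 2·(-393.5) + 2·(+0.0) + 6·(+0.0) = -787.0
Reactants: 1·(+0.0) + 2·(-277.7) = -555.4
ΔH° = (-787.0) − (-555.4) = -231.6 kJ/mol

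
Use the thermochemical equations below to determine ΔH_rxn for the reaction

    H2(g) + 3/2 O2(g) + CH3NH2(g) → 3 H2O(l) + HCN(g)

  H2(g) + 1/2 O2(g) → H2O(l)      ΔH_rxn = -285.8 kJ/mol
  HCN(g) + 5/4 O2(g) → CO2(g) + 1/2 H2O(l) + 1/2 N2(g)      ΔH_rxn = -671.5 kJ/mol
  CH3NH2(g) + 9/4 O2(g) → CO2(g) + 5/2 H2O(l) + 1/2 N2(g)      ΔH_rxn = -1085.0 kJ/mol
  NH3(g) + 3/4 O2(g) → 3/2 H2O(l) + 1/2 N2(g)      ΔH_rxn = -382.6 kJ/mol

equation 1 as written: -285.8 kJ/mol
equation 2 reversed: +671.5 kJ/mol
equation 3 as written: -1085.0 kJ/mol
equation 4: not needed.
ΔH_rxn = (-285.8) + (+671.5) + (-1085.0) = -699.3 kJ/mol

ΔH_rxn = -699.3 kJ/mol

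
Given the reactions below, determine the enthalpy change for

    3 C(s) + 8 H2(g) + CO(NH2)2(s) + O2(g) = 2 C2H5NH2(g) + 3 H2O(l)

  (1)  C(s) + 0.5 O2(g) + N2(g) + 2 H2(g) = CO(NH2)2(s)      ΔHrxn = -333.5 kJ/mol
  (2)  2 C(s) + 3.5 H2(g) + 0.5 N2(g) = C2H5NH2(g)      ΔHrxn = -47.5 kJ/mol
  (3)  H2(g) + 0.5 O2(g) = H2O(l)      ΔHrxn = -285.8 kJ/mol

ΔHrxn = -618.9 kJ/mol

(1) reversed (CO(NH2)2(s) must end up as a reactant): +333.5 kJ/mol
(2) × 2 (scale by 2 for the 2 C2H5NH2(g)): (2)·(-47.5) = -95.0 kJ/mol
(3) × 3 (scale by 3 for the 3 H2O(l)): (3)·(-285.8) = -857.4 kJ/mol
By Hess's law, ΔHrxn = (-1)·(-333.5) + (2)·(-47.5) + (3)·(-285.8) = -618.9 kJ/mol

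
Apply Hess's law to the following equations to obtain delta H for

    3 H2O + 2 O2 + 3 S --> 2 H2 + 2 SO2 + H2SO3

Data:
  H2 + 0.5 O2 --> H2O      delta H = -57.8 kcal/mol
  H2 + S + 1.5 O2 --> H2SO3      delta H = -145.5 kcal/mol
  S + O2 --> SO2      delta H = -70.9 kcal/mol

delta H = -113.9 kcal/mol

equation 1 reversed and × 3 (H2O must end up as a reactant; ×3 to match 3 H2O in the target): (-3)·(-57.8) = +173.4 kcal/mol
equation 2 as written (H2SO3 already on the product side): -145.5 kcal/mol
equation 3 × 2 (×2 to match 2 SO2 in the target): (2)·(-70.9) = -141.8 kcal/mol
delta H = (-3)·(-57.8) + (1)·(-145.5) + (2)·(-70.9) = -113.9 kcal/mol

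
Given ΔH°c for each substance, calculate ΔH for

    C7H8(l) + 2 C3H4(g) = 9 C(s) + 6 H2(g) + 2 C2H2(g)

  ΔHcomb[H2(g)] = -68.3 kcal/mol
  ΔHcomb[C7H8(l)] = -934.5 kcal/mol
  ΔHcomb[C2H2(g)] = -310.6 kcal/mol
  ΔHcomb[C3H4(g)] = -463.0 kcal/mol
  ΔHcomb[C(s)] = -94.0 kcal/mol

With combustion enthalpies, reactants minus products:
= [1·(-934.5) + 2·(-463.0)] − [9·(-94.0) + 6·(-68.3) + 2·(-310.6)]
= 16.5 kcal/mol

ΔH = 16.5 kcal/mol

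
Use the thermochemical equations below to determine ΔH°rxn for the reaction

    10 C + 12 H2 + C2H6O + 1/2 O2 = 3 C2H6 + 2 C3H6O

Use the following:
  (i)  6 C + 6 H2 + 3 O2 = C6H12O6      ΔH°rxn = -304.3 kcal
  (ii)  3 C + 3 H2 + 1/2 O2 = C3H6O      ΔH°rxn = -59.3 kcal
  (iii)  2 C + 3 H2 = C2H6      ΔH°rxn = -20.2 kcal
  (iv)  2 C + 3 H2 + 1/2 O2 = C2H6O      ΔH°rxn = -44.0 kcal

(i): not needed (C6H12O6 appears nowhere else).
(ii) × 2 (×2 to match 2 C3H6O in the target): (2)·(-59.3) = -118.6 kcal
(iii) × 3 (scale by 3 for the 3 C2H6): (3)·(-20.2) = -60.6 kcal
(iv) reversed (reverse to put C2H6O on the reactant side): +44.0 kcal
By Hess's law, ΔH°rxn = (2)·(-59.3) + (3)·(-20.2) + (-1)·(-44.0) = -135.2 kcal

ΔH°rxn = -135.2 kcal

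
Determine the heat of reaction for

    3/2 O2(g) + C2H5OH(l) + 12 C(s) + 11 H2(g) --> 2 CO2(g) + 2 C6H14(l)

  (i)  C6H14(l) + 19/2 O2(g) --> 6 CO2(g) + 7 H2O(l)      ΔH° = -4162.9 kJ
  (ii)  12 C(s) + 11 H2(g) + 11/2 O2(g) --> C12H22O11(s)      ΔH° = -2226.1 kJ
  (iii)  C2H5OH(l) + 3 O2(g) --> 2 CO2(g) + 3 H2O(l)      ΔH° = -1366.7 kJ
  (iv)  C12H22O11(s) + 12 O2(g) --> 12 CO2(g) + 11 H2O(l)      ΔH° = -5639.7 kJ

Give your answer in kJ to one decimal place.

ΔH° = -906.7 kJ

(i) reversed and × 2 (reverse to put C6H14(l) on the product side; scale by 2 for the 2 C6H14(l)): (-2)·(-4162.9) = +8325.8 kJ
(ii) as written (C(s) already on the reactant side): -2226.1 kJ
(iii) as written (C2H5OH(l) already on the reactant side): -1366.7 kJ
(iv) as written: -5639.7 kJ
ΔH° = (+8325.8) + (-2226.1) + (-1366.7) + (-5639.7) = -906.7 kJ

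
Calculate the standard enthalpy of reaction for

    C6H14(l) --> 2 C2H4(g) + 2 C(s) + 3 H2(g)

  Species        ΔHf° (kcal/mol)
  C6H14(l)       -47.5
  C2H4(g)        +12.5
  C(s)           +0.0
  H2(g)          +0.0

ΔH° = 72.5 kcal/mol

Products: 2·(+12.5) + 2·(+0.0) + 3·(+0.0) = +25.0
Reactants: 1·(-47.5) = -47.5
ΔH° = (+25.0) − (-47.5) = 72.5 kcal/mol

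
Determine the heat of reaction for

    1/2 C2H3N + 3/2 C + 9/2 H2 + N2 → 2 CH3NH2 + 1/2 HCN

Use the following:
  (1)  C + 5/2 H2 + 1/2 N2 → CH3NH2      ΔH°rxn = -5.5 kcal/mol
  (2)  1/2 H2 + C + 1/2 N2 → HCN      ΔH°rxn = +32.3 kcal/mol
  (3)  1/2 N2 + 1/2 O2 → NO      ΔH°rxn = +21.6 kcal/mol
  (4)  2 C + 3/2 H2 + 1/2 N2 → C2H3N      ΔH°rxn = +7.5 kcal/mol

(1) × 2: (2)·(-5.5) = -11.0 kcal/mol
(2) × 1/2: (1/2)·(+32.3) = +16.15 kcal/mol
(3): not needed.
(4) reversed and × 1/2: (-1/2)·(+7.5) = -3.75 kcal/mol
ΔH°rxn = (-11.0) + (+16.15) + (-3.75) = 1.4 kcal/mol

ΔH°rxn = 1.4 kcal/mol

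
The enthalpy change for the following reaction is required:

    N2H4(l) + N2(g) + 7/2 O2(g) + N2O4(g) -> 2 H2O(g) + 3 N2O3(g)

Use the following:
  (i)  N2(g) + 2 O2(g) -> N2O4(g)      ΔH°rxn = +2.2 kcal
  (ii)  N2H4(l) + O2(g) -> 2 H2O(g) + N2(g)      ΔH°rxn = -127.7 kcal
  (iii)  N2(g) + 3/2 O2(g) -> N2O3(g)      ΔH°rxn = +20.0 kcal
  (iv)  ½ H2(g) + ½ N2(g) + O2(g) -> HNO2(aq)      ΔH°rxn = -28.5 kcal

(i) reversed: -2.2 kcal
(ii) as written: -127.7 kcal
(iii) × 3: (3)·(+20.0) = +60.0 kcal
(iv): not needed.
ΔH°rxn = (-1)·(+2.2) + (1)·(-127.7) + (3)·(+20.0) = -69.9 kcal

ΔH°rxn = -69.9 kcal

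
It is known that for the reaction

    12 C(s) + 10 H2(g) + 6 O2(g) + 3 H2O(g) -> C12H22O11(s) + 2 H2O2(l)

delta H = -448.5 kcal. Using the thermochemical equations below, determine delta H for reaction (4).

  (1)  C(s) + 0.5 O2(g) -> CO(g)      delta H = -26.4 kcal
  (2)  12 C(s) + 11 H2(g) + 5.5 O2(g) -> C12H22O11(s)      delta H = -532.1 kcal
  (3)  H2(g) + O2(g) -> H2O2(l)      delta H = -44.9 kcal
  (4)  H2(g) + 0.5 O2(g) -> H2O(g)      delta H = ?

(1): not needed.
(2) as written: -532.1 kcal
(3) × 2: (2)·(-44.9) = -89.8 kcal
(4) reversed and × 3: contributes −3·x
-448.5 = (-532.1) + (-89.8) − 3·x
x = (-448.5 − (-621.9)) / (-3) = -57.8 kcal

delta H = -57.8 kcal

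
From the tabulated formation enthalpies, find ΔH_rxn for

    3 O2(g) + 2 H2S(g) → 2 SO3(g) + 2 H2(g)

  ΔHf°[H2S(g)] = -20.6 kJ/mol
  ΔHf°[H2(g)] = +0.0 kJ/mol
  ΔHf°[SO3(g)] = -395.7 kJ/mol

ΔH_rxn = -750.2 kJ/mol

ΔH°rxn = Σ nΔHf°(products) − Σ nΔHf°(reactants).
Products: 2·(-395.7) + 2·(+0.0) = -791.4
Reactants: 3·(+0.0) + 2·(-20.6) = -41.2
ΔH_rxn = (-791.4) − (-41.2) = -750.2 kJ/mol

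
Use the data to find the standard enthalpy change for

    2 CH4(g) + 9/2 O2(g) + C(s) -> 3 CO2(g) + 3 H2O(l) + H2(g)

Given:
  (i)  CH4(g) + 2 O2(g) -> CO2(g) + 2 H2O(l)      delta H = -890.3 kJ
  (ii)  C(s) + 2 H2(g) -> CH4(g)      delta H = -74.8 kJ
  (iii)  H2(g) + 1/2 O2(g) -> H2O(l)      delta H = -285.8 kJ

(i) × 3: (3)·(-890.3) = -2670.9 kJ
(ii) as written: -74.8 kJ
(iii) reversed and × 3: (-3)·(-285.8) = +857.4 kJ
Since enthalpy is a state function, delta H = (3)·(-890.3) + (1)·(-74.8) + (-3)·(-285.8) = -1888.3 kJ

delta H = -1888.3 kJ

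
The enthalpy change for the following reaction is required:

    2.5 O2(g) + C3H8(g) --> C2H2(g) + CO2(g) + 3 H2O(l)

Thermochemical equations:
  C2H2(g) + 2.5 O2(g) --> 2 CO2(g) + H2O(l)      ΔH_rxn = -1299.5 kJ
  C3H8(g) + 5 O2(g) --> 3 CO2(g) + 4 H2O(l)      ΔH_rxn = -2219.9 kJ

equation 1 reversed (C2H2(g) must end up as a product): +1299.5 kJ
equation 2 as written (C3H8(g) already on the reactant side): -2219.9 kJ
ΔH_rxn = (-1)·(-1299.5) + (1)·(-2219.9) = -920.4 kJ

ΔH_rxn = -920.4 kJ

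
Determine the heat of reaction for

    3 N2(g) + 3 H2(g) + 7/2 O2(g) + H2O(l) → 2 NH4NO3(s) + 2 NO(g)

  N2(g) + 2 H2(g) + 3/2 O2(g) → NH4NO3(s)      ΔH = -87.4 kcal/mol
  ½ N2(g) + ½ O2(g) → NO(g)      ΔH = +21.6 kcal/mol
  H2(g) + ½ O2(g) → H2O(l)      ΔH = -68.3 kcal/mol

equation 1 × 2: (2)·(-87.4) = -174.8 kcal/mol
equation 2 × 2: (2)·(+21.6) = +43.2 kcal/mol
equation 3 reversed: +68.3 kcal/mol
ΔH = (2)·(-87.4) + (2)·(+21.6) + (-1)·(-68.3) = -63.3 kcal/mol

ΔH = -63.3 kcal/mol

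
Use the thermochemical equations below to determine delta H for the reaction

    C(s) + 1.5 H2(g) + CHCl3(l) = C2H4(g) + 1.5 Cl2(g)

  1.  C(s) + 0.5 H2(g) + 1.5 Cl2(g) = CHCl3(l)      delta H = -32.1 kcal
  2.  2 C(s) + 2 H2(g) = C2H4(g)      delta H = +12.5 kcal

delta H = 44.6 kcal

eq. 1 reversed: +32.1 kcal
eq. 2 as written: +12.5 kcal
delta H = (-1)·(-32.1) + (1)·(+12.5) = 44.6 kcal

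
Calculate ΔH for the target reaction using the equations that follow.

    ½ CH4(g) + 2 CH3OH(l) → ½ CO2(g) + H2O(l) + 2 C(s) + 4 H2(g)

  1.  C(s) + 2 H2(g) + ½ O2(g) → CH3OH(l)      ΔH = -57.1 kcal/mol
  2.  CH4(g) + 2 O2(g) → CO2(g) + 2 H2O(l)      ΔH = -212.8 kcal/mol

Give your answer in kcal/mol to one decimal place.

eq. 1 reversed and × 2 (reverse to put CH3OH(l) on the reactant side; ×2 to match 2 CH3OH(l) in the target): (-2)·(-57.1) = +114.2 kcal/mol
eq. 2 × 1/2 (scale by 1/2 for the 1/2 CH4(g)): (1/2)·(-212.8) = -106.4 kcal/mol
ΔH = (-2)·(-57.1) + (1/2)·(-212.8) = 7.8 kcal/mol

ΔH = 7.8 kcal/mol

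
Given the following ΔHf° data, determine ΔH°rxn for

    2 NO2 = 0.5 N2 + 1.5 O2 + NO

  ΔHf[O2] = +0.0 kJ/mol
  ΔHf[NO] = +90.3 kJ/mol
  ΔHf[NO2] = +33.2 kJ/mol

ΔH°rxn = Σ nΔHf°(products) − Σ nΔHf°(reactants).
Products: 1/2·(+0.0) + 3/2·(+0.0) + 1·(+90.3) = +90.3
Reactants: 2·(+33.2) = +66.4
ΔH°rxn = (+90.3) − (+66.4) = 23.9 kJ/mol

ΔH°rxn = 23.9 kJ/mol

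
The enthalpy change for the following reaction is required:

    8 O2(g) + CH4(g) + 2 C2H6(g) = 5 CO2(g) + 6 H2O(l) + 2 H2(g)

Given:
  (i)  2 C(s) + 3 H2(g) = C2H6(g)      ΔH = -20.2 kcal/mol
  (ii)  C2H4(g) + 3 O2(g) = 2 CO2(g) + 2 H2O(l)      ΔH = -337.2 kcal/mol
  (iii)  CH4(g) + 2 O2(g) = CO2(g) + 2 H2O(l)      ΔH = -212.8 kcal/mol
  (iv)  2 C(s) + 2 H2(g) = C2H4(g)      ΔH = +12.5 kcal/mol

ΔH = -821.8 kcal/mol

(i) reversed and × 2: (-2)·(-20.2) = +40.4 kcal/mol
(ii) × 2: (2)·(-337.2) = -674.4 kcal/mol
(iii) as written: -212.8 kcal/mol
(iv) × 2: (2)·(+12.5) = +25.0 kcal/mol
Combining the equations, ΔH = (+40.4) + (-674.4) + (-212.8) + (+25.0) = -821.8 kcal/mol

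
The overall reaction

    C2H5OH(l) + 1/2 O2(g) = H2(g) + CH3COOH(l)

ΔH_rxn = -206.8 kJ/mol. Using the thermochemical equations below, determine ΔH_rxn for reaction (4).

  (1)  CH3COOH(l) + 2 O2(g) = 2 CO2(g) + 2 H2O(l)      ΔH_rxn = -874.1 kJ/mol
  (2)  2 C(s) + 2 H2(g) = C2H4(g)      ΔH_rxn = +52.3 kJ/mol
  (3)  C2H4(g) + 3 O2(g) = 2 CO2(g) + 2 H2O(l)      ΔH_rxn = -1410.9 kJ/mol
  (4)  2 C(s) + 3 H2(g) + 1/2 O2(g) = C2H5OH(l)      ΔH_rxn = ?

(1) reversed: +874.1 kJ/mol
(2) as written: +52.3 kJ/mol
(3) as written: -1410.9 kJ/mol
(4) reversed: contributes −x
-206.8 = (+874.1) + (+52.3) + (-1410.9) − x
x = (-206.8 − (-484.5)) / (-1) = -277.7 kJ/mol

ΔH_rxn = -277.7 kJ/mol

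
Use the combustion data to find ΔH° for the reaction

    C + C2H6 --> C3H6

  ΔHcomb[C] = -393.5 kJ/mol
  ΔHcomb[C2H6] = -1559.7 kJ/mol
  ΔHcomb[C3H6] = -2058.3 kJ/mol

ΔH° = 105.1 kJ/mol

Using ΔH = Σ nΔHc°(reactants) − Σ nΔHc°(products):
= [1·(-393.5) + 1·(-1559.7)] − [1·(-2058.3)]
= 105.1 kJ/mol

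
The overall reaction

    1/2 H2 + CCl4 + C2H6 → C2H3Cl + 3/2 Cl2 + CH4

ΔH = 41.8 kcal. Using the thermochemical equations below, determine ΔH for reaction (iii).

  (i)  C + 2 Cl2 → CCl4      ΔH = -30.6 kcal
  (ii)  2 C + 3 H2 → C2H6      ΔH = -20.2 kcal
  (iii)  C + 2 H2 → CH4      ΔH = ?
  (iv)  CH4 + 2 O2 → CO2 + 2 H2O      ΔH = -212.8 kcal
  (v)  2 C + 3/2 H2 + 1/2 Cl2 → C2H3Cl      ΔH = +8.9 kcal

(i) reversed: +30.6 kcal
(ii) reversed: +20.2 kcal
(iii) as written: contributes x
(iv): not needed.
(v) as written: +8.9 kcal
+41.8 = (+30.6) + (+20.2) + (+8.9) + x
x = (+41.8 − (+59.7)) / (1) = -17.9 kcal

ΔH = -17.9 kcal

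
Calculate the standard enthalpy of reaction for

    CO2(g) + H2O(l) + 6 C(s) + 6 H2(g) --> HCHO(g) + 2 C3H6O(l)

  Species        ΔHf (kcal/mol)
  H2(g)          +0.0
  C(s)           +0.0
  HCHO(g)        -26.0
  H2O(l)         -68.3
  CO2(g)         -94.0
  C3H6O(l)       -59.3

ΔH° = 17.7 kcal/mol

Products: 1·(-26.0) + 2·(-59.3) = -144.6
Reactants: 1·(-94.0) + 1·(-68.3) + 6·(+0.0) + 6·(+0.0) = -162.3
ΔH° = (-144.6) − (-162.3) = 17.7 kcal/mol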